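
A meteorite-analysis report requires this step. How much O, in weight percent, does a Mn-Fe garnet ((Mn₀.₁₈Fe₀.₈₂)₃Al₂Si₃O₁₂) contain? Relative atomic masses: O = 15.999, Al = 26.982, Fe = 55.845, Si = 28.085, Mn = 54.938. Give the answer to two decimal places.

38.61 weight percent

Formula mass = 0.54*54.938 + 2.46*55.845 + 2*26.982 + 3*28.085 + 12*15.999 = 497.252 g/mol, of which 191.988 g is O.
So O makes up 191.988/497.252 = 0.3861 of the mass, i.e. 38.61%.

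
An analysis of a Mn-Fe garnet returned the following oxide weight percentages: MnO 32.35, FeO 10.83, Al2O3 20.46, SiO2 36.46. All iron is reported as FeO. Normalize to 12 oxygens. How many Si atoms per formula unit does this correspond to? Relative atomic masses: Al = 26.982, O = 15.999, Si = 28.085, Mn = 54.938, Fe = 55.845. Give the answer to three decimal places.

MnO: 32.35/70.937 = 0.45604 mol → 0.45604 mol Mn, 0.45604 mol O.
FeO: 10.83/71.844 = 0.15074 mol → 0.15074 mol Fe, 0.15074 mol O.
Al2O3: 20.46/101.961 = 0.20066 mol → 0.40132 mol Al, 0.60198 mol O.
SiO2: 36.46/60.083 = 0.60683 mol → 0.60683 mol Si, 1.21366 mol O.
Total oxygen = 2.42242 mol. Normalization factor = 12/2.42242 = 4.95372.
Si per 12 O = 0.60683 × 4.95372 = 3.006.

3.006 Si apfu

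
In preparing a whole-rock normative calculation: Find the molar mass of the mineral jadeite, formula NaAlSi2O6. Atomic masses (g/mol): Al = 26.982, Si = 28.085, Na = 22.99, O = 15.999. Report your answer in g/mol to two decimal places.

The formula mass is the sum 1·22.99 + 1·26.982 + 2·28.085 + 6·15.999.

202.14 g/mol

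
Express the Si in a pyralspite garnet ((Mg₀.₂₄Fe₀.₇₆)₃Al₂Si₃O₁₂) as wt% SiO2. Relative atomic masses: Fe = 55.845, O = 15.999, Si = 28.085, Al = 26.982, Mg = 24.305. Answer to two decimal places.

37.94 wt%

M((Mg₀.₂₄Fe₀.₇₆)₃Al₂Si₃O₁₂) = 475.033 g/mol; M(SiO2) = 60.083 g/mol.
Moles SiO2 per formula unit = 3 Si ÷ 1 = 3.0000.
SiO2 fraction = (3.0000 × 60.083) / 475.033 = 180.249/475.033 = 0.3794.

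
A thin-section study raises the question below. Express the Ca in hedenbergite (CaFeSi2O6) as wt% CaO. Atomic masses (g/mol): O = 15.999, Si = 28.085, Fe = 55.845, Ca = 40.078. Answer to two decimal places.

22.60 wt%

Molar mass of CaFeSi2O6 = 1*40.078 + 1*55.845 + 2*28.085 + 6*15.999 = 248.087 g/mol.
Each formula unit contains 1 Ca, equivalent to 1/1 = 1.0000 mol CaO.
M(CaO) = 1×40.078 + 1×15.999 = 56.077 g/mol.
Mass of CaO per formula unit = 1.0000 × 56.077 = 56.077 g.
CaO wt% = 56.077 / 248.087 × 100 = 22.60%.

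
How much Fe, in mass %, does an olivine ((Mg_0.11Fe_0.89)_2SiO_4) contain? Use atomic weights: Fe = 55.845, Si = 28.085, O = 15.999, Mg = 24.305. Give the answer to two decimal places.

Formula mass = 0.22×24.305 + 1.78×55.845 + 1×28.085 + 4×15.999 = 196.832 g/mol, of which 99.404 g is Fe.
So Fe makes up 99.404/196.832 = 0.5050 of the mass, i.e. 50.50%.

50.50 mass %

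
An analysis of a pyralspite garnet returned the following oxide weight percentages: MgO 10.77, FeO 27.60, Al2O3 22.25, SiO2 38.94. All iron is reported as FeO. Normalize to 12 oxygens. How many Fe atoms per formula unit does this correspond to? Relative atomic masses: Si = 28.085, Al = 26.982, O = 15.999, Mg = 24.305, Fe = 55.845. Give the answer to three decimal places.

MgO (M=40.304): mol = 0.26722; Mg = 0.26722, O = 0.26722.
FeO (M=71.844): mol = 0.38417; Fe = 0.38417, O = 0.38417.
Al2O3 (M=101.961): mol = 0.21822; Al = 0.43644, O = 0.65466.
SiO2 (M=60.083): mol = 0.64810; Si = 0.64810, O = 1.29620.
ΣO = 2.60225; factor = 12/ΣO = 4.61139.
Fe apfu = 0.38417 × 4.61139 = 1.772.

1.772 Fe apfu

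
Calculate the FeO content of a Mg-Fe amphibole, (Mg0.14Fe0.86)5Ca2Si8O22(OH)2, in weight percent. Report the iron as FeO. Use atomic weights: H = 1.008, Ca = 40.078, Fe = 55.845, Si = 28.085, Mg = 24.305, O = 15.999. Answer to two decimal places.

M((Mg0.14Fe0.86)5Ca2Si8O22(OH)2) = 947.975 g/mol; M(FeO) = 71.844 g/mol.
Moles FeO per formula unit = 4.30 Fe ÷ 1 = 4.3000.
FeO fraction = (4.3000 × 71.844) / 947.975 = 308.929/947.975 = 0.3259.

32.59 wt%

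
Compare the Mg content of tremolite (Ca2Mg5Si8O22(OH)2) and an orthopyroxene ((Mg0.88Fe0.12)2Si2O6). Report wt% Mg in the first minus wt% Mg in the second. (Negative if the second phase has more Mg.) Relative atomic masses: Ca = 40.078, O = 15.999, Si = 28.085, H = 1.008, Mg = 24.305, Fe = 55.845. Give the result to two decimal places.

Mg in Ca2Mg5Si8O22(OH)2: molar mass 812.353 g/mol; 5×24.305 = 121.525 g → 14.96 wt%.
Mg in (Mg0.88Fe0.12)2Si2O6: molar mass 208.344 g/mol; 1.76×24.305 = 42.777 g → 20.53 wt%.
Difference = 14.96 − 20.53 = -5.57 percentage points.

-5.57 percentage points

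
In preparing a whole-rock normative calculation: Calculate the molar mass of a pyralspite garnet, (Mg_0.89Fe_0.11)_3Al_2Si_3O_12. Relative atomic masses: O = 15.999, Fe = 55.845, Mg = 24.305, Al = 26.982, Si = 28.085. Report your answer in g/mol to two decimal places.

413.53 g/mol

The formula mass is the sum 2.67·24.305 + 0.33·55.845 + 2·26.982 + 3·28.085 + 12·15.999.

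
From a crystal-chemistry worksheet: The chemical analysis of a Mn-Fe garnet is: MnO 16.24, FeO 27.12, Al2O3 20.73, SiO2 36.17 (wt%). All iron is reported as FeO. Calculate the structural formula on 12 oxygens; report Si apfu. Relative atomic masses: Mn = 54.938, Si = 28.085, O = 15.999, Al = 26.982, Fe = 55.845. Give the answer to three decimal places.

MnO: 16.24/70.937 = 0.22894 mol → 0.22894 mol Mn, 0.22894 mol O.
FeO: 27.12/71.844 = 0.37748 mol → 0.37748 mol Fe, 0.37748 mol O.
Al2O3: 20.73/101.961 = 0.20331 mol → 0.40662 mol Al, 0.60993 mol O.
SiO2: 36.17/60.083 = 0.60200 mol → 0.60200 mol Si, 1.20400 mol O.
Total oxygen = 2.42035 mol. Normalization factor = 12/2.42035 = 4.95796.
Si per 12 O = 0.60200 × 4.95796 = 2.985.

2.985 Si apfu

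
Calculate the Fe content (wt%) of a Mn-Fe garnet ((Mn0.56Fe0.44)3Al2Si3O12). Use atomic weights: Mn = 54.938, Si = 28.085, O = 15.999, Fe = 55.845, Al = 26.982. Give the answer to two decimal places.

14.86 wt%

Molar mass of (Mn0.56Fe0.44)3Al2Si3O12: 1.68*54.938 + 1.32*55.845 + 2*26.982 + 3*28.085 + 12*15.999 = 496.218 g/mol.
Mass of Fe per formula unit: 1.32 × 55.845 = 73.715 g.
Weight fraction Fe = 73.715 / 496.218 = 0.1486.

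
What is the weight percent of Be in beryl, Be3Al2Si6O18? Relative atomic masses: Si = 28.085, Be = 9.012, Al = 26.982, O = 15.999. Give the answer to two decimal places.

Formula mass = 3×9.012 + 2×26.982 + 6×28.085 + 18×15.999 = 537.492 g/mol, of which 27.036 g is Be.
So Be makes up 27.036/537.492 = 0.0503 of the mass, i.e. 5.03%.

5.03 wt%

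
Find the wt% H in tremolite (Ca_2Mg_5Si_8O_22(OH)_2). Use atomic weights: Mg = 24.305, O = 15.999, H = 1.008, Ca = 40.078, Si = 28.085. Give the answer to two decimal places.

Formula mass = 2×40.078 + 5×24.305 + 8×28.085 + 24×15.999 + 2×1.008 = 812.353 g/mol, of which 2.016 g is H.
So H makes up 2.016/812.353 = 0.0025 of the mass, i.e. 0.25%.

0.25 weight percent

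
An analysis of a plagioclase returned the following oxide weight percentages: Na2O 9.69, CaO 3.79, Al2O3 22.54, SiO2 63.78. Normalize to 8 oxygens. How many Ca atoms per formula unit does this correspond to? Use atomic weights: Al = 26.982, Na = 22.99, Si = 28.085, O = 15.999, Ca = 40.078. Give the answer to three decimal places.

0.180 Ca apfu

Na2O (M=61.979): mol = 0.15634; Na = 0.31268, O = 0.15634.
CaO (M=56.077): mol = 0.06759; Ca = 0.06759, O = 0.06759.
Al2O3 (M=101.961): mol = 0.22106; Al = 0.44212, O = 0.66318.
SiO2 (M=60.083): mol = 1.06153; Si = 1.06153, O = 2.12306.
ΣO = 3.01017; factor = 8/ΣO = 2.65766.
Ca apfu = 0.06759 × 2.65766 = 0.180.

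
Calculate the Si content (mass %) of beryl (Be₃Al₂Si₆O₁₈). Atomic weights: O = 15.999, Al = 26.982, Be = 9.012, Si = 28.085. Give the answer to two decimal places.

Formula mass = 3×9.012 + 2×26.982 + 6×28.085 + 18×15.999 = 537.492 g/mol, of which 168.510 g is Si.
So Si makes up 168.510/537.492 = 0.3135 of the mass, i.e. 31.35%.

31.35 mass %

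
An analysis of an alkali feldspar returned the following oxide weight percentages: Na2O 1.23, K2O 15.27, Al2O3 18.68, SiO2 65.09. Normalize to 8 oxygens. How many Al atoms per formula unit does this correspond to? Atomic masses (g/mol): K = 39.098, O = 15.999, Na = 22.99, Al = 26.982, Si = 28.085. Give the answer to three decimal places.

Na2O (M=61.979): mol = 0.01985; Na = 0.03970, O = 0.01985.
K2O (M=94.195): mol = 0.16211; K = 0.32422, O = 0.16211.
Al2O3 (M=101.961): mol = 0.18321; Al = 0.36642, O = 0.54963.
SiO2 (M=60.083): mol = 1.08333; Si = 1.08333, O = 2.16666.
ΣO = 2.89825; factor = 8/ΣO = 2.76029.
Al apfu = 0.36642 × 2.76029 = 1.011.

1.011 Al apfu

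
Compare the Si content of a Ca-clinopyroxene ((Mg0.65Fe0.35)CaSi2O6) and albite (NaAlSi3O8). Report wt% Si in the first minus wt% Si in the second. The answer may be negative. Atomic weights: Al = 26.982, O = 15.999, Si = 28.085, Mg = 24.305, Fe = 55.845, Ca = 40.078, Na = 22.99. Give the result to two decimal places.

-7.45 percentage points

M((Mg0.65Fe0.35)CaSi2O6) = 227.586 g/mol, so wt% Si = 56.170/227.586 × 100 = 24.68%.
M(NaAlSi3O8) = 262.219 g/mol, so wt% Si = 84.255/262.219 × 100 = 32.13%.
24.68 − 32.13 = -7.45 pp.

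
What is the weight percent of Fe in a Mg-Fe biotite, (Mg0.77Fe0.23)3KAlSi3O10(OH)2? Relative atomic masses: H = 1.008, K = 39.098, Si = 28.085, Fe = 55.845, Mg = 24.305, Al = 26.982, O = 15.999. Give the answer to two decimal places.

8.78 mass %

M((Mg0.77Fe0.23)3KAlSi3O10(OH)2) = 439.017 g/mol.
Fe contributes 0.69 × 55.845 = 38.533 g per mole.
38.533/439.017 = 0.0878 → 8.78%.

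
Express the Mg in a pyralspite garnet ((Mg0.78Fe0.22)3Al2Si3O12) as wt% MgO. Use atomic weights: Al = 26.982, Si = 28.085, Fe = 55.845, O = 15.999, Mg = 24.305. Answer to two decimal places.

22.25 wt%

Molar mass of (Mg0.78Fe0.22)3Al2Si3O12 = 2.34·24.305 + 0.66·55.845 + 2·26.982 + 3·28.085 + 12·15.999 = 423.938 g/mol.
Each formula unit contains 2.34 Mg, equivalent to 2.34/1 = 2.3400 mol MgO.
M(MgO) = 1×24.305 + 1×15.999 = 40.304 g/mol.
Mass of MgO per formula unit = 2.3400 × 40.304 = 94.311 g.
MgO wt% = 94.311 / 423.938 × 100 = 22.25%.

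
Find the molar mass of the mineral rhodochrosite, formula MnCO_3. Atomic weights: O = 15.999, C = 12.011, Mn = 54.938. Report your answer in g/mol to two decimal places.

The formula mass is the sum 1(54.938) + 1(12.011) + 3(15.999).

114.95 g/mol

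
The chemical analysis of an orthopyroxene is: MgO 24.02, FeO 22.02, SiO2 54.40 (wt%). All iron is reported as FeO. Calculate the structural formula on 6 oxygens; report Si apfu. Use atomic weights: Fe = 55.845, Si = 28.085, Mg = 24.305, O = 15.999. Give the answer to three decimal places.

MgO (M=40.304): mol = 0.59597; Mg = 0.59597, O = 0.59597.
FeO (M=71.844): mol = 0.30650; Fe = 0.30650, O = 0.30650.
SiO2 (M=60.083): mol = 0.90541; Si = 0.90541, O = 1.81082.
ΣO = 2.71329; factor = 6/ΣO = 2.21134.
Si apfu = 0.90541 × 2.21134 = 2.002.

2.002 Si apfu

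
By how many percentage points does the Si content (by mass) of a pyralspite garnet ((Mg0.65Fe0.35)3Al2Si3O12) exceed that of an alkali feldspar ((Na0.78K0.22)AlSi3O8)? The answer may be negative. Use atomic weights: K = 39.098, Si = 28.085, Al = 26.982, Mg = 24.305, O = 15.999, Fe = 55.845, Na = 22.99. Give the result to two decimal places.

M((Mg0.65Fe0.35)3Al2Si3O12) = 436.239 g/mol, so wt% Si = 84.255/436.239 × 100 = 19.31%.
M((Na0.78K0.22)AlSi3O8) = 265.763 g/mol, so wt% Si = 84.255/265.763 × 100 = 31.70%.
19.31 − 31.70 = -12.39 pp.

-12.39 percentage points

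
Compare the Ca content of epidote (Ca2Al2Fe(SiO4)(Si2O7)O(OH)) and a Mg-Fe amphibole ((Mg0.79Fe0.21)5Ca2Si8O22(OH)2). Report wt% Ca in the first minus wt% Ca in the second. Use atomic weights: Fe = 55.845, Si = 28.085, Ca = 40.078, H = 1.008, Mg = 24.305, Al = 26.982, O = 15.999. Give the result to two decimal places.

7.11 percentage points

M(Ca2Al2Fe(SiO4)(Si2O7)O(OH)) = 483.215 g/mol, so wt% Ca = 80.156/483.215 × 100 = 16.59%.
M((Mg0.79Fe0.21)5Ca2Si8O22(OH)2) = 845.470 g/mol, so wt% Ca = 80.156/845.470 × 100 = 9.48%.
16.59 − 9.48 = 7.11 pp.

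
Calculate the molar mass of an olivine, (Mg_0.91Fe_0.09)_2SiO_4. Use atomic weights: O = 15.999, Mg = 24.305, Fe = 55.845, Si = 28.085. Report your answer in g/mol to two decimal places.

Mg: 1.82 × 24.305 = 44.2351
Fe: 0.18 × 55.845 = 10.0521
Si: 1 × 28.085 = 28.0850
O: 4 × 15.999 = 63.9960
Summing the contributions gives the formula mass.

146.37 g/mol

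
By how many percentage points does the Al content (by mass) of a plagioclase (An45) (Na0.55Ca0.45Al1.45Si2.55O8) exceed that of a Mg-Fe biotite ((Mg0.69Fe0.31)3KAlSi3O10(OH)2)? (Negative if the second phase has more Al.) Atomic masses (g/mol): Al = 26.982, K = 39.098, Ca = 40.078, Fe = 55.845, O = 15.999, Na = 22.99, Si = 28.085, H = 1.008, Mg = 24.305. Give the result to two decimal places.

8.48 percentage points

First mineral: 39.124 g Al in 269.412 g formula = 14.52 wt% Al.
Second mineral: 26.982 g Al in 446.586 g formula = 6.04 wt% Al.
14.52% − 6.04% gives a difference of 8.48 percentage points.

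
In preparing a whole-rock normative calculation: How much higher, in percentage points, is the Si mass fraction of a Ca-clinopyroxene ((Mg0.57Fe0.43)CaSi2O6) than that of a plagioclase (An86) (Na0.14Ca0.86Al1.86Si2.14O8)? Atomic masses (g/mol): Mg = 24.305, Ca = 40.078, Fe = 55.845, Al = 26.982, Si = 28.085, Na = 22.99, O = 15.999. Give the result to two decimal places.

First mineral: 56.170 g Si in 230.109 g formula = 24.41 wt% Si.
Second mineral: 60.102 g Si in 275.966 g formula = 21.78 wt% Si.
24.41% − 21.78% gives a difference of 2.63 percentage points.

2.63 percentage points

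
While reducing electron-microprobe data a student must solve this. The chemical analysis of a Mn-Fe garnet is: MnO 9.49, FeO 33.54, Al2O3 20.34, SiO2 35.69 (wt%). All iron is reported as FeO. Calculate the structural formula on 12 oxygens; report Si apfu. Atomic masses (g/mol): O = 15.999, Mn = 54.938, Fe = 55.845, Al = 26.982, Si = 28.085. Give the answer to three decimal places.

2.986 Si apfu

MnO (M=70.937): mol = 0.13378; Mn = 0.13378, O = 0.13378.
FeO (M=71.844): mol = 0.46684; Fe = 0.46684, O = 0.46684.
Al2O3 (M=101.961): mol = 0.19949; Al = 0.39898, O = 0.59847.
SiO2 (M=60.083): mol = 0.59401; Si = 0.59401, O = 1.18802.
ΣO = 2.38711; factor = 12/ΣO = 5.02700.
Si apfu = 0.59401 × 5.02700 = 2.986.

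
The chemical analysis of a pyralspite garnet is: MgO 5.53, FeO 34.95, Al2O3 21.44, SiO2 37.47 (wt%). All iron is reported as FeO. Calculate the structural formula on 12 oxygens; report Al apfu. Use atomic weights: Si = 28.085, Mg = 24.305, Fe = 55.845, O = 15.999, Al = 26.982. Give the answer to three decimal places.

2.017 Al apfu

MgO (M=40.304): mol = 0.13721; Mg = 0.13721, O = 0.13721.
FeO (M=71.844): mol = 0.48647; Fe = 0.48647, O = 0.48647.
Al2O3 (M=101.961): mol = 0.21028; Al = 0.42056, O = 0.63084.
SiO2 (M=60.083): mol = 0.62364; Si = 0.62364, O = 1.24728.
ΣO = 2.50180; factor = 12/ΣO = 4.79655.
Al apfu = 0.42056 × 4.79655 = 2.017.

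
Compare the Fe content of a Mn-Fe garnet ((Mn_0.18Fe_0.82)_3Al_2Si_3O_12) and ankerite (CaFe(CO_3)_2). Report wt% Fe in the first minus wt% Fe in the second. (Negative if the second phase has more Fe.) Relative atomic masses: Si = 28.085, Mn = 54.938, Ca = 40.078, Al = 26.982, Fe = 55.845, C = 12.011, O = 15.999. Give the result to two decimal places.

First mineral: 137.379 g Fe in 497.252 g formula = 27.63 wt% Fe.
Second mineral: 55.845 g Fe in 215.939 g formula = 25.86 wt% Fe.
27.63% − 25.86% gives a difference of 1.77 percentage points.

1.77 percentage points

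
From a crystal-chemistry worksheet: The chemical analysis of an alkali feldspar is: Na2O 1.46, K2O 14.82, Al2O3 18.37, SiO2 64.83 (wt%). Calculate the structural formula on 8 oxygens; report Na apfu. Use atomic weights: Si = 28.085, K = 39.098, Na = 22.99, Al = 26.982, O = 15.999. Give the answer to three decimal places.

Na2O: 1.46/61.979 = 0.02356 mol → 0.04712 mol Na, 0.02356 mol O.
K2O: 14.82/94.195 = 0.15733 mol → 0.31466 mol K, 0.15733 mol O.
Al2O3: 18.37/101.961 = 0.18017 mol → 0.36034 mol Al, 0.54051 mol O.
SiO2: 64.83/60.083 = 1.07901 mol → 1.07901 mol Si, 2.15802 mol O.
Total oxygen = 2.87942 mol. Normalization factor = 8/2.87942 = 2.77834.
Na per 8 O = 0.04712 × 2.77834 = 0.131.

0.131 Na apfu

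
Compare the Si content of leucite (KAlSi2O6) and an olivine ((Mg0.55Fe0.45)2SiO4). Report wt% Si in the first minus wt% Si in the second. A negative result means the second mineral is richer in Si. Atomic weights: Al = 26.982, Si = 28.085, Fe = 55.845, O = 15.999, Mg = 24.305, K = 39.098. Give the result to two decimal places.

Si in KAlSi2O6: molar mass 218.244 g/mol; 2×28.085 = 56.170 g → 25.74 wt%.
Si in (Mg0.55Fe0.45)2SiO4: molar mass 169.077 g/mol; 1×28.085 = 28.085 g → 16.61 wt%.
Difference = 25.74 − 16.61 = 9.13 percentage points.

9.13 percentage points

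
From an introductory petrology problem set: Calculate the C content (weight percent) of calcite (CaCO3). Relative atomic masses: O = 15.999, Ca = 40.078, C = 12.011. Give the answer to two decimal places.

Molar mass of CaCO3: 1×40.078 + 1×12.011 + 3×15.999 = 100.086 g/mol.
Mass of C per formula unit: 1 × 12.011 = 12.011 g.
Weight fraction C = 12.011 / 100.086 = 0.1200.

12.00 weight percent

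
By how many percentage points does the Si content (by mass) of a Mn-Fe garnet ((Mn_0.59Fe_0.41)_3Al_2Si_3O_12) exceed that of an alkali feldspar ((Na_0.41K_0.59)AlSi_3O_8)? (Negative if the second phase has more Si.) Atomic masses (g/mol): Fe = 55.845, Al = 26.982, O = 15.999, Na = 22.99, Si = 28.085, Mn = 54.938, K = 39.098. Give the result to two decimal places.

-14.03 percentage points

First mineral: 84.255 g Si in 496.137 g formula = 16.98 wt% Si.
Second mineral: 84.255 g Si in 271.723 g formula = 31.01 wt% Si.
16.98% − 31.01% gives a difference of -14.03 percentage points.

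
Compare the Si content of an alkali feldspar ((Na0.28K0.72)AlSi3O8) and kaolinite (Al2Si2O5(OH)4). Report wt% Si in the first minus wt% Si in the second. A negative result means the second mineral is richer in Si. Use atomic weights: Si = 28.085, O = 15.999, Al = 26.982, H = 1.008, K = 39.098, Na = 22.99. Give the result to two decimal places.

9.01 percentage points

First mineral: 84.255 g Si in 273.817 g formula = 30.77 wt% Si.
Second mineral: 56.170 g Si in 258.157 g formula = 21.76 wt% Si.
30.77% − 21.76% gives a difference of 9.01 percentage points.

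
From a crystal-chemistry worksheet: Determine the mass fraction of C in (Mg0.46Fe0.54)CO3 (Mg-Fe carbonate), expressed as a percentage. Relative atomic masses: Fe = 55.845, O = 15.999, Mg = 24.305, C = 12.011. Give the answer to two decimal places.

11.85 wt%

Molar mass of (Mg0.46Fe0.54)CO3: 0.46*24.305 + 0.54*55.845 + 1*12.011 + 3*15.999 = 101.345 g/mol.
Mass of C per formula unit: 1 × 12.011 = 12.011 g.
Weight fraction C = 12.011 / 101.345 = 0.1185.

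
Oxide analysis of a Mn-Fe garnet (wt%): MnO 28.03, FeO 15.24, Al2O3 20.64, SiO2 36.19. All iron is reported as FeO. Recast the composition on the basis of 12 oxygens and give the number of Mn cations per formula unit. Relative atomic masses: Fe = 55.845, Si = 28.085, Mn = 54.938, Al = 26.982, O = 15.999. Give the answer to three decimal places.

MnO: 28.03/70.937 = 0.39514 mol → 0.39514 mol Mn, 0.39514 mol O.
FeO: 15.24/71.844 = 0.21213 mol → 0.21213 mol Fe, 0.21213 mol O.
Al2O3: 20.64/101.961 = 0.20243 mol → 0.40486 mol Al, 0.60729 mol O.
SiO2: 36.19/60.083 = 0.60233 mol → 0.60233 mol Si, 1.20466 mol O.
Total oxygen = 2.41922 mol. Normalization factor = 12/2.41922 = 4.96028.
Mn per 12 O = 0.39514 × 4.96028 = 1.960.

1.960 Mn apfu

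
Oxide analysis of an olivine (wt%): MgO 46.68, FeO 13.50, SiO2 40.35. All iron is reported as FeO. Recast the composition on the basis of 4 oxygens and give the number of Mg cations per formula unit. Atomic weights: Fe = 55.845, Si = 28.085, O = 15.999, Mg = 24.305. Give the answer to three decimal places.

1.723 Mg apfu

MgO: 46.68/40.304 = 1.15820 mol → 1.15820 mol Mg, 1.15820 mol O.
FeO: 13.50/71.844 = 0.18791 mol → 0.18791 mol Fe, 0.18791 mol O.
SiO2: 40.35/60.083 = 0.67157 mol → 0.67157 mol Si, 1.34314 mol O.
Total oxygen = 2.68925 mol. Normalization factor = 4/2.68925 = 1.48740.
Mg per 4 O = 1.15820 × 1.48740 = 1.723.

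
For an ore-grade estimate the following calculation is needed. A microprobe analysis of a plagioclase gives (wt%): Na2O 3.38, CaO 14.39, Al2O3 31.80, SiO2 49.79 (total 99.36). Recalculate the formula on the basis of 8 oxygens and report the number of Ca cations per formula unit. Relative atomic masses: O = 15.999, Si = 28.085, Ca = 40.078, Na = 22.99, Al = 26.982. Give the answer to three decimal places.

Na2O (M=61.979): mol = 0.05453; Na = 0.10906, O = 0.05453.
CaO (M=56.077): mol = 0.25661; Ca = 0.25661, O = 0.25661.
Al2O3 (M=101.961): mol = 0.31188; Al = 0.62376, O = 0.93564.
SiO2 (M=60.083): mol = 0.82869; Si = 0.82869, O = 1.65738.
ΣO = 2.90416; factor = 8/ΣO = 2.75467.
Ca apfu = 0.25661 × 2.75467 = 0.707.

0.707 Ca apfu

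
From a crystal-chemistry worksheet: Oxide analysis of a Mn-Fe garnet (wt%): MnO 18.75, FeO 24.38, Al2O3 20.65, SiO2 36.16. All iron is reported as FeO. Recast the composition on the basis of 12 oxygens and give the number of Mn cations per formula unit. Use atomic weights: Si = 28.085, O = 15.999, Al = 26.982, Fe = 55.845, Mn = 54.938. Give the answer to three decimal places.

1.313 Mn apfu

18.75 wt% MnO ÷ 70.937 g/mol = 0.26432 mol, giving 0.26432 Mn and 0.26432 O.
24.38 wt% FeO ÷ 71.844 g/mol = 0.33935 mol, giving 0.33935 Fe and 0.33935 O.
20.65 wt% Al2O3 ÷ 101.961 g/mol = 0.20253 mol, giving 0.40506 Al and 0.60759 O.
36.16 wt% SiO2 ÷ 60.083 g/mol = 0.60183 mol, giving 0.60183 Si and 1.20366 O.
Oxygen sums to 2.41492; scaling by 12/2.41492 = 4.96911 puts the formula on 12 O.
Mn: 0.26432 × 4.96911 = 1.313 atoms per formula unit.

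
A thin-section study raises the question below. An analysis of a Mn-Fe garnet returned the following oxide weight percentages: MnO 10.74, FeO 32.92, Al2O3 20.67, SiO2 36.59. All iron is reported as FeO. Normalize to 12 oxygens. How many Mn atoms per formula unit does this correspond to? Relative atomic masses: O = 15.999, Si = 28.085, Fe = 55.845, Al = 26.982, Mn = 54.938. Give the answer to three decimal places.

MnO (M=70.937): mol = 0.15140; Mn = 0.15140, O = 0.15140.
FeO (M=71.844): mol = 0.45822; Fe = 0.45822, O = 0.45822.
Al2O3 (M=101.961): mol = 0.20272; Al = 0.40544, O = 0.60816.
SiO2 (M=60.083): mol = 0.60899; Si = 0.60899, O = 1.21798.
ΣO = 2.43576; factor = 12/ΣO = 4.92659.
Mn apfu = 0.15140 × 4.92659 = 0.746.

0.746 Mn apfu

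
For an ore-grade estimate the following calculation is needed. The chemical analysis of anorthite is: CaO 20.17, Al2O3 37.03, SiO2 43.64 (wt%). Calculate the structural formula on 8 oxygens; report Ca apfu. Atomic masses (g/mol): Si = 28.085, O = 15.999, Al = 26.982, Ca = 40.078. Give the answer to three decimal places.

CaO (M=56.077): mol = 0.35968; Ca = 0.35968, O = 0.35968.
Al2O3 (M=101.961): mol = 0.36318; Al = 0.72636, O = 1.08954.
SiO2 (M=60.083): mol = 0.72633; Si = 0.72633, O = 1.45266.
ΣO = 2.90188; factor = 8/ΣO = 2.75683.
Ca apfu = 0.35968 × 2.75683 = 0.992.

0.992 Ca apfu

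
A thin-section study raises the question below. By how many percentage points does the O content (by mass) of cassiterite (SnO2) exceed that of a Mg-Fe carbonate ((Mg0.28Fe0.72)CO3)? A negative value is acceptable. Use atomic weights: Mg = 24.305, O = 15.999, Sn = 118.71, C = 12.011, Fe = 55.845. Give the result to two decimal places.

O in SnO2: molar mass 150.708 g/mol; 2×15.999 = 31.998 g → 21.23 wt%.
O in (Mg0.28Fe0.72)CO3: molar mass 107.022 g/mol; 3×15.999 = 47.997 g → 44.85 wt%.
Difference = 21.23 − 44.85 = -23.62 percentage points.

-23.62 percentage points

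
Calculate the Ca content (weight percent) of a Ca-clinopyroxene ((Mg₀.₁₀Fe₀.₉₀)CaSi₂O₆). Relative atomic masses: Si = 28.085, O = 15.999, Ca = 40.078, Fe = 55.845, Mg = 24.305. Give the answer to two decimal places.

16.36 weight percent

Molar mass of (Mg₀.₁₀Fe₀.₉₀)CaSi₂O₆: 0.10·24.305 + 0.90·55.845 + 1·40.078 + 2·28.085 + 6·15.999 = 244.933 g/mol.
Mass of Ca per formula unit: 1 × 40.078 = 40.078 g.
Weight fraction Ca = 40.078 / 244.933 = 0.1636.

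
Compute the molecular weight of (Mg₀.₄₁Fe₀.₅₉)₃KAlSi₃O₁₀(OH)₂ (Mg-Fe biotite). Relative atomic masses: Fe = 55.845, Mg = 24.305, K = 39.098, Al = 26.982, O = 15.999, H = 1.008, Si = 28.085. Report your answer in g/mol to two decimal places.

M = 1.23*24.305 + 1.77*55.845 + 1*39.098 + 1*26.982 + 3*28.085 + 12*15.999 + 2*1.008

473.08 g/mol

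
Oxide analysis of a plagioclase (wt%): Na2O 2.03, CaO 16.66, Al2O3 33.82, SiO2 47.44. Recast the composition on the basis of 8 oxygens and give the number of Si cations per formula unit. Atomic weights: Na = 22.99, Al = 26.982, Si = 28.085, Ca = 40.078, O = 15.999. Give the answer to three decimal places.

Na2O (M=61.979): mol = 0.03275; Na = 0.06550, O = 0.03275.
CaO (M=56.077): mol = 0.29709; Ca = 0.29709, O = 0.29709.
Al2O3 (M=101.961): mol = 0.33170; Al = 0.66340, O = 0.99510.
SiO2 (M=60.083): mol = 0.78957; Si = 0.78957, O = 1.57914.
ΣO = 2.90408; factor = 8/ΣO = 2.75475.
Si apfu = 0.78957 × 2.75475 = 2.175.

2.175 Si apfu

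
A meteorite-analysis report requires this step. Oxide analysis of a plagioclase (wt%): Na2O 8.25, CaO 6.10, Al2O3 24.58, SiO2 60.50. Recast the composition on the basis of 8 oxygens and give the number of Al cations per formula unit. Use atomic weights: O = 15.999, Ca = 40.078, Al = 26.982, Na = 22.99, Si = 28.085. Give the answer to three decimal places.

Na2O: 8.25/61.979 = 0.13311 mol → 0.26622 mol Na, 0.13311 mol O.
CaO: 6.10/56.077 = 0.10878 mol → 0.10878 mol Ca, 0.10878 mol O.
Al2O3: 24.58/101.961 = 0.24107 mol → 0.48214 mol Al, 0.72321 mol O.
SiO2: 60.50/60.083 = 1.00694 mol → 1.00694 mol Si, 2.01388 mol O.
Total oxygen = 2.97898 mol. Normalization factor = 8/2.97898 = 2.68548.
Al per 8 O = 0.48214 × 2.68548 = 1.295.

1.295 Al apfu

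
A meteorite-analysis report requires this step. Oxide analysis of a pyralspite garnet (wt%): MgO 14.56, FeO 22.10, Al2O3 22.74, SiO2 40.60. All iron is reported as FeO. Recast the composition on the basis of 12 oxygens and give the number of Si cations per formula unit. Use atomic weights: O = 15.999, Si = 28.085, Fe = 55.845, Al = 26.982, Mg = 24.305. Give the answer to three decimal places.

MgO (M=40.304): mol = 0.36125; Mg = 0.36125, O = 0.36125.
FeO (M=71.844): mol = 0.30761; Fe = 0.30761, O = 0.30761.
Al2O3 (M=101.961): mol = 0.22303; Al = 0.44606, O = 0.66909.
SiO2 (M=60.083): mol = 0.67573; Si = 0.67573, O = 1.35146.
ΣO = 2.68941; factor = 12/ΣO = 4.46195.
Si apfu = 0.67573 × 4.46195 = 3.015.

3.015 Si apfu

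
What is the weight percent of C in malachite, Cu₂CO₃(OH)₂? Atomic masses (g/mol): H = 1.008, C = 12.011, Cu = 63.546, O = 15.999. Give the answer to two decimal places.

5.43 weight percent

Molar mass of Cu₂CO₃(OH)₂: 2·63.546 + 1·12.011 + 5·15.999 + 2·1.008 = 221.114 g/mol.
Mass of C per formula unit: 1 × 12.011 = 12.011 g.
Weight fraction C = 12.011 / 221.114 = 0.0543.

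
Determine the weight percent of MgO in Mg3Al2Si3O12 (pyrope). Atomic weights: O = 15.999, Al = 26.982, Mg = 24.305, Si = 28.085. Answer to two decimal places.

Formula mass = 403.122 g/mol.
3 Mg → 3.0000 mol MgO per formula unit; M(MgO) = 40.304, so MgO mass = 120.912 g.
120.912/403.122 × 100 = 29.99 wt%.

29.99 wt%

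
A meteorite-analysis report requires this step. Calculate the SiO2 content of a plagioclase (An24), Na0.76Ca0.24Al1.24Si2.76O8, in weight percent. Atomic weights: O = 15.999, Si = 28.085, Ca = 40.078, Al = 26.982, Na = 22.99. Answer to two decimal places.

Molar mass of Na0.76Ca0.24Al1.24Si2.76O8 = 0.76×22.99 + 0.24×40.078 + 1.24×26.982 + 2.76×28.085 + 8×15.999 = 266.055 g/mol.
Each formula unit contains 2.76 Si, equivalent to 2.76/1 = 2.7600 mol SiO2.
M(SiO2) = 1×28.085 + 2×15.999 = 60.083 g/mol.
Mass of SiO2 per formula unit = 2.7600 × 60.083 = 165.829 g.
SiO2 wt% = 165.829 / 266.055 × 100 = 62.33%.

62.33 wt%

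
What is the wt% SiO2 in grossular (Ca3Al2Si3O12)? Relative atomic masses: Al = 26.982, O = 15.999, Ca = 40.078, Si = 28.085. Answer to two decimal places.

40.02 wt%

M(Ca3Al2Si3O12) = 450.441 g/mol; M(SiO2) = 60.083 g/mol.
Moles SiO2 per formula unit = 3 Si ÷ 1 = 3.0000.
SiO2 fraction = (3.0000 × 60.083) / 450.441 = 180.249/450.441 = 0.4002.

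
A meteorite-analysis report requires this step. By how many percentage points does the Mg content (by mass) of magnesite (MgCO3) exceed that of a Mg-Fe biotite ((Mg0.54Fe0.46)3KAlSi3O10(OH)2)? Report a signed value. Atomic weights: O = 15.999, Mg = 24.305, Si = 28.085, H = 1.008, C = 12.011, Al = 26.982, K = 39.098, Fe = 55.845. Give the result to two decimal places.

M(MgCO3) = 84.313 g/mol, so wt% Mg = 24.305/84.313 × 100 = 28.83%.
M((Mg0.54Fe0.46)3KAlSi3O10(OH)2) = 460.779 g/mol, so wt% Mg = 39.374/460.779 × 100 = 8.55%.
28.83 − 8.55 = 20.28 pp.

20.28 percentage points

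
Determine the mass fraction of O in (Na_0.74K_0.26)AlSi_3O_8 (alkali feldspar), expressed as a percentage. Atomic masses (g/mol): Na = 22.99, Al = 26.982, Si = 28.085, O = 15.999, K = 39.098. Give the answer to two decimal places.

48.04 weight percent

Formula mass = 0.74×22.99 + 0.26×39.098 + 1×26.982 + 3×28.085 + 8×15.999 = 266.407 g/mol, of which 127.992 g is O.
So O makes up 127.992/266.407 = 0.4804 of the mass, i.e. 48.04%.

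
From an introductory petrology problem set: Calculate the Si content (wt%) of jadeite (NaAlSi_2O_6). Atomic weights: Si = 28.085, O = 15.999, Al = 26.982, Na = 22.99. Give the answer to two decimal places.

27.79 wt%

Formula mass = 1·22.99 + 1·26.982 + 2·28.085 + 6·15.999 = 202.136 g/mol, of which 56.170 g is Si.
So Si makes up 56.170/202.136 = 0.2779 of the mass, i.e. 27.79%.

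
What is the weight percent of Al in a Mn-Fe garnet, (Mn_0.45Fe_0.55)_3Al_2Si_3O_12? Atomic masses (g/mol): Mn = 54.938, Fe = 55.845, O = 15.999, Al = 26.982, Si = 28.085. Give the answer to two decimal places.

10.87 mass %

Formula mass = 1.35*54.938 + 1.65*55.845 + 2*26.982 + 3*28.085 + 12*15.999 = 496.518 g/mol, of which 53.964 g is Al.
So Al makes up 53.964/496.518 = 0.1087 of the mass, i.e. 10.87%.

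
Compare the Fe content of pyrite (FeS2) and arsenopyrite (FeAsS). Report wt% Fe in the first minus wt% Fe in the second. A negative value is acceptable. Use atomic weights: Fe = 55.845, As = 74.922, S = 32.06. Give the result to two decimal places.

12.25 percentage points

First mineral: 55.845 g Fe in 119.965 g formula = 46.55 wt% Fe.
Second mineral: 55.845 g Fe in 162.827 g formula = 34.30 wt% Fe.
46.55% − 34.30% gives a difference of 12.25 percentage points.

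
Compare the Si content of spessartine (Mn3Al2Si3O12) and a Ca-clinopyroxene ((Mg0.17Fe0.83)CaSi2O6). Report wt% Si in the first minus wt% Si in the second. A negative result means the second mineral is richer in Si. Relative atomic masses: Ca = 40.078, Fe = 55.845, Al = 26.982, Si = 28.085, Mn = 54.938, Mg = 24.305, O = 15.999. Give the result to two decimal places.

M(Mn3Al2Si3O12) = 495.021 g/mol, so wt% Si = 84.255/495.021 × 100 = 17.02%.
M((Mg0.17Fe0.83)CaSi2O6) = 242.725 g/mol, so wt% Si = 56.170/242.725 × 100 = 23.14%.
17.02 − 23.14 = -6.12 pp.

-6.12 percentage points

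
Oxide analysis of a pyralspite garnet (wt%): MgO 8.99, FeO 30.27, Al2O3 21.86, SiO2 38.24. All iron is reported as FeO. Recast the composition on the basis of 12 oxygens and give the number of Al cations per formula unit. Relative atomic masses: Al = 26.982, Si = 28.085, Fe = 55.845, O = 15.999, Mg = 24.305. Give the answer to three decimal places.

MgO: 8.99/40.304 = 0.22305 mol → 0.22305 mol Mg, 0.22305 mol O.
FeO: 30.27/71.844 = 0.42133 mol → 0.42133 mol Fe, 0.42133 mol O.
Al2O3: 21.86/101.961 = 0.21440 mol → 0.42880 mol Al, 0.64320 mol O.
SiO2: 38.24/60.083 = 0.63645 mol → 0.63645 mol Si, 1.27290 mol O.
Total oxygen = 2.56048 mol. Normalization factor = 12/2.56048 = 4.68662.
Al per 12 O = 0.42880 × 4.68662 = 2.010.

2.010 Al apfu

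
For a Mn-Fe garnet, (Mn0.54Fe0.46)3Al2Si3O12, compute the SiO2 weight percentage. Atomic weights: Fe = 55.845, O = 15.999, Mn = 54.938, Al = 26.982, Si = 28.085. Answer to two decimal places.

M((Mn0.54Fe0.46)3Al2Si3O12) = 496.273 g/mol; M(SiO2) = 60.083 g/mol.
Moles SiO2 per formula unit = 3 Si ÷ 1 = 3.0000.
SiO2 fraction = (3.0000 × 60.083) / 496.273 = 180.249/496.273 = 0.3632.

36.32 wt%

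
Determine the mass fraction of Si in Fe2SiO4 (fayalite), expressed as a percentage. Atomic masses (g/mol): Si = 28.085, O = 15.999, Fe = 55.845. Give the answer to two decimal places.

13.78 mass %

M(Fe2SiO4) = 203.771 g/mol.
Si contributes 1 × 28.085 = 28.085 g per mole.
28.085/203.771 = 0.1378 → 13.78%.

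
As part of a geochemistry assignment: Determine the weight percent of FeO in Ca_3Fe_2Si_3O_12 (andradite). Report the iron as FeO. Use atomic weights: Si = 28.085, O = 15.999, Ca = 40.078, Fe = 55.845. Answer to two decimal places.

28.28 wt%

Formula mass = 508.167 g/mol.
2 Fe → 2.0000 mol FeO per formula unit; M(FeO) = 71.844, so FeO mass = 143.688 g.
143.688/508.167 × 100 = 28.28 wt%.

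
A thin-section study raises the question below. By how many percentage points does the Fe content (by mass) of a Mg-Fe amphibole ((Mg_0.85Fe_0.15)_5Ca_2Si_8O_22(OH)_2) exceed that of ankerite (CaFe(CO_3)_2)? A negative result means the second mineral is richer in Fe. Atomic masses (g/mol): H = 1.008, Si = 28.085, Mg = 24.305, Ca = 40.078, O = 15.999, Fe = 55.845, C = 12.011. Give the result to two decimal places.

-20.85 percentage points

First mineral: 41.884 g Fe in 836.008 g formula = 5.01 wt% Fe.
Second mineral: 55.845 g Fe in 215.939 g formula = 25.86 wt% Fe.
5.01% − 25.86% gives a difference of -20.85 percentage points.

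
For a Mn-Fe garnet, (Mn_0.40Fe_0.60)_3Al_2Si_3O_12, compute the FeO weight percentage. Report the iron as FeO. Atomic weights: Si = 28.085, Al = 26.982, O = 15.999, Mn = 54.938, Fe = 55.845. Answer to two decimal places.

Formula mass = 496.654 g/mol.
1.80 Fe → 1.8000 mol FeO per formula unit; M(FeO) = 71.844, so FeO mass = 129.319 g.
129.319/496.654 × 100 = 26.04 wt%.

26.04 wt%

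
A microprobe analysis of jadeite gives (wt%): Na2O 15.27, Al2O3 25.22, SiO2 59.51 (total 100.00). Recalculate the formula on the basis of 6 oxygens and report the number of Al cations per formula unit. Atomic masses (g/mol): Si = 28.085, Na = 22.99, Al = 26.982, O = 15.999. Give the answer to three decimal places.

1.000 Al apfu

15.27 wt% Na2O ÷ 61.979 g/mol = 0.24637 mol, giving 0.49274 Na and 0.24637 O.
25.22 wt% Al2O3 ÷ 101.961 g/mol = 0.24735 mol, giving 0.49470 Al and 0.74205 O.
59.51 wt% SiO2 ÷ 60.083 g/mol = 0.99046 mol, giving 0.99046 Si and 1.98092 O.
Oxygen sums to 2.96934; scaling by 6/2.96934 = 2.02065 puts the formula on 6 O.
Al: 0.49470 × 2.02065 = 1.000 atoms per formula unit.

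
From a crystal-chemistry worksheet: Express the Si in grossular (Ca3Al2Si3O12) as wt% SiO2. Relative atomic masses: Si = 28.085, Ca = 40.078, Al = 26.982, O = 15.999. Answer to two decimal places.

40.02 wt%

M(Ca3Al2Si3O12) = 450.441 g/mol; M(SiO2) = 60.083 g/mol.
Moles SiO2 per formula unit = 3 Si ÷ 1 = 3.0000.
SiO2 fraction = (3.0000 × 60.083) / 450.441 = 180.249/450.441 = 0.4002.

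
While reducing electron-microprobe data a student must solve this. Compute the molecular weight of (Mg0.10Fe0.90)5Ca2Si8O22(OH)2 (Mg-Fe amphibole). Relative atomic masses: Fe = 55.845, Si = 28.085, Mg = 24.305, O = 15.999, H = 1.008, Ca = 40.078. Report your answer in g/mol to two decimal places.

954.28 g/mol

Mg: 0.50 × 24.305 = 12.1525
Fe: 4.50 × 55.845 = 251.3025
Ca: 2 × 40.078 = 80.1560
Si: 8 × 28.085 = 224.6800
O: 24 × 15.999 = 383.9760
H: 2 × 1.008 = 2.0160
Summing the contributions gives the formula mass.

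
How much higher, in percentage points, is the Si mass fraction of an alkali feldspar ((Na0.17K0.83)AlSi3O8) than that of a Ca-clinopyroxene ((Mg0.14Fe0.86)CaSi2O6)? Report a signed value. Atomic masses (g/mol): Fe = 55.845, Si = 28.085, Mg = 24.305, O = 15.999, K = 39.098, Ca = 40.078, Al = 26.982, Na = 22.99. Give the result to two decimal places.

7.52 percentage points

Si in (Na0.17K0.83)AlSi3O8: molar mass 275.589 g/mol; 3×28.085 = 84.255 g → 30.57 wt%.
Si in (Mg0.14Fe0.86)CaSi2O6: molar mass 243.671 g/mol; 2×28.085 = 56.170 g → 23.05 wt%.
Difference = 30.57 − 23.05 = 7.52 percentage points.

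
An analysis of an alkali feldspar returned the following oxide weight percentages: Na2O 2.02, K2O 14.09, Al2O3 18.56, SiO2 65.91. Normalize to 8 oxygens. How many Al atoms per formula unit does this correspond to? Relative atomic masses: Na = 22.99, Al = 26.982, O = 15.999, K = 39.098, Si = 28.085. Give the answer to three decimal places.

0.997 Al apfu

2.02 wt% Na2O ÷ 61.979 g/mol = 0.03259 mol, giving 0.06518 Na and 0.03259 O.
14.09 wt% K2O ÷ 94.195 g/mol = 0.14958 mol, giving 0.29916 K and 0.14958 O.
18.56 wt% Al2O3 ÷ 101.961 g/mol = 0.18203 mol, giving 0.36406 Al and 0.54609 O.
65.91 wt% SiO2 ÷ 60.083 g/mol = 1.09698 mol, giving 1.09698 Si and 2.19396 O.
Oxygen sums to 2.92222; scaling by 8/2.92222 = 2.73764 puts the formula on 8 O.
Al: 0.36406 × 2.73764 = 0.997 atoms per formula unit.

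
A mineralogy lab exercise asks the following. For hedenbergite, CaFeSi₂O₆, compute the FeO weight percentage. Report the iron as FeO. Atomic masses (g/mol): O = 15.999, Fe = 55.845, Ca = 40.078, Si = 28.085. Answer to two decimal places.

M(CaFeSi₂O₆) = 248.087 g/mol; M(FeO) = 71.844 g/mol.
Moles FeO per formula unit = 1 Fe ÷ 1 = 1.0000.
FeO fraction = (1.0000 × 71.844) / 248.087 = 71.844/248.087 = 0.2896.

28.96 wt%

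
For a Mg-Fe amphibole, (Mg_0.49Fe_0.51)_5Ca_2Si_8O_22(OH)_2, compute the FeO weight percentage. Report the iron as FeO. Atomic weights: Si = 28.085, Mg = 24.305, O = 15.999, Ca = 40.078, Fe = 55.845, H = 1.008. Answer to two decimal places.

Formula mass = 892.780 g/mol.
2.55 Fe → 2.5500 mol FeO per formula unit; M(FeO) = 71.844, so FeO mass = 183.202 g.
183.202/892.780 × 100 = 20.52 wt%.

20.52 wt%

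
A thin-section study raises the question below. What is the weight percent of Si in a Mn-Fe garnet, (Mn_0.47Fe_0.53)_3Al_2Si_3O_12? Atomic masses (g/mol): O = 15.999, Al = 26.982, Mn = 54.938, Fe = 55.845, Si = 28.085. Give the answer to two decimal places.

16.97 wt%

Molar mass of (Mn_0.47Fe_0.53)_3Al_2Si_3O_12: 1.41×54.938 + 1.59×55.845 + 2×26.982 + 3×28.085 + 12×15.999 = 496.463 g/mol.
Mass of Si per formula unit: 3 × 28.085 = 84.255 g.
Weight fraction Si = 84.255 / 496.463 = 0.1697.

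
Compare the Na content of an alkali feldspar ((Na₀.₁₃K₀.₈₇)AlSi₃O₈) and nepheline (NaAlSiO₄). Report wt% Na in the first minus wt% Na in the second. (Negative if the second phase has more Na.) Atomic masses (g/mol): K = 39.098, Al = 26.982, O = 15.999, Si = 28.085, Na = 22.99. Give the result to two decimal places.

Na in (Na₀.₁₃K₀.₈₇)AlSi₃O₈: molar mass 276.233 g/mol; 0.13×22.99 = 2.989 g → 1.08 wt%.
Na in NaAlSiO₄: molar mass 142.053 g/mol; 1×22.99 = 22.990 g → 16.18 wt%.
Difference = 1.08 − 16.18 = -15.10 percentage points.

-15.10 percentage points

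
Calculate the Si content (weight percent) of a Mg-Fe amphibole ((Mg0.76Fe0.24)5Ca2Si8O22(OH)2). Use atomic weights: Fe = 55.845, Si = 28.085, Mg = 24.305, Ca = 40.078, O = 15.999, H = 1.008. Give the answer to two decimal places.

26.43 weight percent

Molar mass of (Mg0.76Fe0.24)5Ca2Si8O22(OH)2: 3.80×24.305 + 1.20×55.845 + 2×40.078 + 8×28.085 + 24×15.999 + 2×1.008 = 850.201 g/mol.
Mass of Si per formula unit: 8 × 28.085 = 224.680 g.
Weight fraction Si = 224.680 / 850.201 = 0.2643.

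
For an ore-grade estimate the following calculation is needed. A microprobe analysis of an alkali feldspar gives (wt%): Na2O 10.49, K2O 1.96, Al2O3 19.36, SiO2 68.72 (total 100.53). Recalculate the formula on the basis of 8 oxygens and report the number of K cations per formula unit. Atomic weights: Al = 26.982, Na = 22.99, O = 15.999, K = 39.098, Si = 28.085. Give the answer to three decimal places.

Na2O (M=61.979): mol = 0.16925; Na = 0.33850, O = 0.16925.
K2O (M=94.195): mol = 0.02081; K = 0.04162, O = 0.02081.
Al2O3 (M=101.961): mol = 0.18988; Al = 0.37976, O = 0.56964.
SiO2 (M=60.083): mol = 1.14375; Si = 1.14375, O = 2.28750.
ΣO = 3.04720; factor = 8/ΣO = 2.62536.
K apfu = 0.04162 × 2.62536 = 0.109.

0.109 K apfu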